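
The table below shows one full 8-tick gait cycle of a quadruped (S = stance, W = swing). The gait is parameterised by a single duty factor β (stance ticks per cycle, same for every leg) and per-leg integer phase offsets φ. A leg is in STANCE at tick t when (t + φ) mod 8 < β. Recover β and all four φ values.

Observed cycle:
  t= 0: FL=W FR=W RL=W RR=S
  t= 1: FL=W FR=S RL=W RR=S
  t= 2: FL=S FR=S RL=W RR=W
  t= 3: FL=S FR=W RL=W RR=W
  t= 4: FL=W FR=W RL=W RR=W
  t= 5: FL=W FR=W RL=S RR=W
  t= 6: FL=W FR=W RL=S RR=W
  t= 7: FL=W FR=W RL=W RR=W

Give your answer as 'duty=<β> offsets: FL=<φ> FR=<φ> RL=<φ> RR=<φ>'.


duty=2 offsets: FL=6 FR=7 RL=3 RR=0

duty β = stance ticks per leg = 2
FL: stance ticks = 2; W→S at t=2 → φ=6
FR: stance ticks = 2; W→S at t=1 → φ=7
RL: stance ticks = 2; W→S at t=5 → φ=3
RR: stance ticks = 2; W→S at t=0 → φ=0


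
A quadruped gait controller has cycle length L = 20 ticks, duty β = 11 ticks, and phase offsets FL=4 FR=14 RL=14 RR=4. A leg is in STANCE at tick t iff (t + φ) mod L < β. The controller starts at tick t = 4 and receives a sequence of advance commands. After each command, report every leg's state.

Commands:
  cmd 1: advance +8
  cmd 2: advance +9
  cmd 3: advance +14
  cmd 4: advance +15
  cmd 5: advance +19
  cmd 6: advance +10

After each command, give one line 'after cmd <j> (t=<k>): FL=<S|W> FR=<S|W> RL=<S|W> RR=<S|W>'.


after cmd 1 (t=12): FL=W FR=S RL=S RR=W
after cmd 2 (t=21): FL=S FR=W RL=W RR=S
after cmd 3 (t=35): FL=W FR=S RL=S RR=W
after cmd 4 (t=50): FL=W FR=S RL=S RR=W
after cmd 5 (t=69): FL=W FR=S RL=S RR=W
after cmd 6 (t=79): FL=S FR=W RL=W RR=S

start t=4: FL=S FR=W RL=W RR=S
cmd 1: advance +8 → t=12, phase=(16,6,6,16) → FL=W FR=S RL=S RR=W
cmd 2: advance +9 → t=21, phase=(5,15,15,5) → FL=S FR=W RL=W RR=S
cmd 3: advance +14 → t=35, phase=(19,9,9,19) → FL=W FR=S RL=S RR=W
cmd 4: advance +15 → t=50, phase=(14,4,4,14) → FL=W FR=S RL=S RR=W
cmd 5: advance +19 → t=69, phase=(13,3,3,13) → FL=W FR=S RL=S RR=W
cmd 6: advance +10 → t=79, phase=(3,13,13,3) → FL=S FR=W RL=W RR=S


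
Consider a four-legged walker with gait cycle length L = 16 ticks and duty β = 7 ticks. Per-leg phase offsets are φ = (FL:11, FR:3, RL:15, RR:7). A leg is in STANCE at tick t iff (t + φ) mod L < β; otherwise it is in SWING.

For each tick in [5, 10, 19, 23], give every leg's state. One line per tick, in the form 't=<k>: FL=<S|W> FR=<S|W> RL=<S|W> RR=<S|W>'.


t=5: phase=(0,8,4,12) vs β=7 → FL=S FR=W RL=S RR=W
t=10: phase=(5,13,9,1) vs β=7 → FL=S FR=W RL=W RR=S
t=19: phase=(14,6,2,10) vs β=7 → FL=W FR=S RL=S RR=W
t=23: phase=(2,10,6,14) vs β=7 → FL=S FR=W RL=S RR=W

t=5: FL=S FR=W RL=S RR=W
t=10: FL=S FR=W RL=W RR=S
t=19: FL=W FR=S RL=S RR=W
t=23: FL=S FR=W RL=S RR=W


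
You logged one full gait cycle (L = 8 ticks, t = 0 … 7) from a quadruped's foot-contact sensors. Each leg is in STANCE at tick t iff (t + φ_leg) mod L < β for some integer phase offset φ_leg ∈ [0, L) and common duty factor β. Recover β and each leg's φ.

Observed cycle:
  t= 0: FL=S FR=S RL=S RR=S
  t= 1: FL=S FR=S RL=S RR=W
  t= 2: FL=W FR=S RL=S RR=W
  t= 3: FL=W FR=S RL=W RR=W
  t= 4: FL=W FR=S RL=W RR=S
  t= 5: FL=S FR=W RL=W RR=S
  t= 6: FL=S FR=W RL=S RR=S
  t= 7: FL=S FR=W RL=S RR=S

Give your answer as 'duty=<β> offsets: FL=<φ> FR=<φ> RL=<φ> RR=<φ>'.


duty β = stance ticks per leg = 5
FL: stance ticks = 5; W→S at t=5 → φ=3
FR: stance ticks = 5; W→S at t=0 → φ=0
RL: stance ticks = 5; W→S at t=6 → φ=2
RR: stance ticks = 5; W→S at t=4 → φ=4

duty=5 offsets: FL=3 FR=0 RL=2 RR=4


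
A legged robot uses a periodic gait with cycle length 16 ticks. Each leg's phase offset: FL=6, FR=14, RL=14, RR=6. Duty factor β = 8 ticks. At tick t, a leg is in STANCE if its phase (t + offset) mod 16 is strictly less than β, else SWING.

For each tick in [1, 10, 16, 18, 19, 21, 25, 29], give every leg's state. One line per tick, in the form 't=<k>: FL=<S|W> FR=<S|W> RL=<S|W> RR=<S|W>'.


t=1: FL=S FR=W RL=W RR=S
t=10: FL=S FR=W RL=W RR=S
t=16: FL=S FR=W RL=W RR=S
t=18: FL=W FR=S RL=S RR=W
t=19: FL=W FR=S RL=S RR=W
t=21: FL=W FR=S RL=S RR=W
t=25: FL=W FR=S RL=S RR=W
t=29: FL=S FR=W RL=W RR=S

t=1: phase=(7,15,15,7) vs β=8 → FL=S FR=W RL=W RR=S
t=10: phase=(0,8,8,0) vs β=8 → FL=S FR=W RL=W RR=S
t=16: phase=(6,14,14,6) vs β=8 → FL=S FR=W RL=W RR=S
t=18: phase=(8,0,0,8) vs β=8 → FL=W FR=S RL=S RR=W
t=19: phase=(9,1,1,9) vs β=8 → FL=W FR=S RL=S RR=W
t=21: phase=(11,3,3,11) vs β=8 → FL=W FR=S RL=S RR=W
t=25: phase=(15,7,7,15) vs β=8 → FL=W FR=S RL=S RR=W
t=29: phase=(3,11,11,3) vs β=8 → FL=S FR=W RL=W RR=S


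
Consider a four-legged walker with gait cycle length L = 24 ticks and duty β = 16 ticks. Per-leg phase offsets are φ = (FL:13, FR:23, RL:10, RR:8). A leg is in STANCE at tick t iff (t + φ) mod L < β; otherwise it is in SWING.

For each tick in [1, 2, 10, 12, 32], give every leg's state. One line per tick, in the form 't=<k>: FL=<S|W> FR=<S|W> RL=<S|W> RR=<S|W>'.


t=1: FL=S FR=S RL=S RR=S
t=2: FL=S FR=S RL=S RR=S
t=10: FL=W FR=S RL=W RR=W
t=12: FL=S FR=S RL=W RR=W
t=32: FL=W FR=S RL=W RR=W

t=1: phase=(14,0,11,9) vs β=16 → FL=S FR=S RL=S RR=S
t=2: phase=(15,1,12,10) vs β=16 → FL=S FR=S RL=S RR=S
t=10: phase=(23,9,20,18) vs β=16 → FL=W FR=S RL=W RR=W
t=12: phase=(1,11,22,20) vs β=16 → FL=S FR=S RL=W RR=W
t=32: phase=(21,7,18,16) vs β=16 → FL=W FR=S RL=W RR=W


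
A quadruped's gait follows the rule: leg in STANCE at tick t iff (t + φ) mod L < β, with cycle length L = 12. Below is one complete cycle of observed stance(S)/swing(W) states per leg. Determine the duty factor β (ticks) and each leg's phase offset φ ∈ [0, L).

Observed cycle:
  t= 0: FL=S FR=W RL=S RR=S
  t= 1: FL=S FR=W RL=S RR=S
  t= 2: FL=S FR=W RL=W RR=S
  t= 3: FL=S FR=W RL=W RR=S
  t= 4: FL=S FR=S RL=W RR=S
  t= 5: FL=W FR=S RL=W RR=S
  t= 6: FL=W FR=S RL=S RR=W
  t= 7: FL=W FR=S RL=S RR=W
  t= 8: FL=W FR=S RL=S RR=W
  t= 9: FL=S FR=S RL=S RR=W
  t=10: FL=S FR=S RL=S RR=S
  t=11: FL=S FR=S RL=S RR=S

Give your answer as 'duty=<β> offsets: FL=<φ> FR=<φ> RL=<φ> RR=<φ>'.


duty β = stance ticks per leg = 8
FL: stance ticks = 8; W→S at t=9 → φ=3
FR: stance ticks = 8; W→S at t=4 → φ=8
RL: stance ticks = 8; W→S at t=6 → φ=6
RR: stance ticks = 8; W→S at t=10 → φ=2

duty=8 offsets: FL=3 FR=8 RL=6 RR=2


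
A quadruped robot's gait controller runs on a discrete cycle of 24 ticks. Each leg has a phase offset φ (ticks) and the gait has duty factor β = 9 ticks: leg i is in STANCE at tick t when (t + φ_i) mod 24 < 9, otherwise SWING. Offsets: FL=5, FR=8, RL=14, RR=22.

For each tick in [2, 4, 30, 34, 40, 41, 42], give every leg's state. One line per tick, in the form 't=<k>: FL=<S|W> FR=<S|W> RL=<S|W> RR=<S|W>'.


t=2: FL=S FR=W RL=W RR=S
t=4: FL=W FR=W RL=W RR=S
t=30: FL=W FR=W RL=W RR=S
t=34: FL=W FR=W RL=S RR=S
t=40: FL=W FR=S RL=S RR=W
t=41: FL=W FR=S RL=S RR=W
t=42: FL=W FR=S RL=S RR=W

t=2: phase=(7,10,16,0) vs β=9 → FL=S FR=W RL=W RR=S
t=4: phase=(9,12,18,2) vs β=9 → FL=W FR=W RL=W RR=S
t=30: phase=(11,14,20,4) vs β=9 → FL=W FR=W RL=W RR=S
t=34: phase=(15,18,0,8) vs β=9 → FL=W FR=W RL=S RR=S
t=40: phase=(21,0,6,14) vs β=9 → FL=W FR=S RL=S RR=W
t=41: phase=(22,1,7,15) vs β=9 → FL=W FR=S RL=S RR=W
t=42: phase=(23,2,8,16) vs β=9 → FL=W FR=S RL=S RR=W


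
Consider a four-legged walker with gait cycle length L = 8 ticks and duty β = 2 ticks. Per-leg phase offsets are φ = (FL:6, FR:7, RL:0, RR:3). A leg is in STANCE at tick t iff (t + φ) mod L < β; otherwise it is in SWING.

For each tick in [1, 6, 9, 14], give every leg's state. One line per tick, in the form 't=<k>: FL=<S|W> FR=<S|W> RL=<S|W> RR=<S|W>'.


t=1: phase=(7,0,1,4) vs β=2 → FL=W FR=S RL=S RR=W
t=6: phase=(4,5,6,1) vs β=2 → FL=W FR=W RL=W RR=S
t=9: phase=(7,0,1,4) vs β=2 → FL=W FR=S RL=S RR=W
t=14: phase=(4,5,6,1) vs β=2 → FL=W FR=W RL=W RR=S

t=1: FL=W FR=S RL=S RR=W
t=6: FL=W FR=W RL=W RR=S
t=9: FL=W FR=S RL=S RR=W
t=14: FL=W FR=W RL=W RR=S


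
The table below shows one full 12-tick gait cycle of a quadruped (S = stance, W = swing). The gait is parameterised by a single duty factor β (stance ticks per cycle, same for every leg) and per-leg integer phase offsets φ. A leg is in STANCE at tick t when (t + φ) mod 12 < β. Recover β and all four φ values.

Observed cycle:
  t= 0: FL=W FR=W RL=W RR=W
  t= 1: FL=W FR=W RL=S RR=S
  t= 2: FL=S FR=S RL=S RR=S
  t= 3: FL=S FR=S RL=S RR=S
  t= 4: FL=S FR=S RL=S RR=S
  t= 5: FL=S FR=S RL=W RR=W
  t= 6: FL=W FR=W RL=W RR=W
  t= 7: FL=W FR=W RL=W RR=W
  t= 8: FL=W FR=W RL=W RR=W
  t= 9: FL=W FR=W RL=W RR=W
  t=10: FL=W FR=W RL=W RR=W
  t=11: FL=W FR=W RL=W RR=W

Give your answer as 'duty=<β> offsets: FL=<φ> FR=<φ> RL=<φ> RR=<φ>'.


duty=4 offsets: FL=10 FR=10 RL=11 RR=11

duty β = stance ticks per leg = 4
FL: stance ticks = 4; W→S at t=2 → φ=10
FR: stance ticks = 4; W→S at t=2 → φ=10
RL: stance ticks = 4; W→S at t=1 → φ=11
RR: stance ticks = 4; W→S at t=1 → φ=11


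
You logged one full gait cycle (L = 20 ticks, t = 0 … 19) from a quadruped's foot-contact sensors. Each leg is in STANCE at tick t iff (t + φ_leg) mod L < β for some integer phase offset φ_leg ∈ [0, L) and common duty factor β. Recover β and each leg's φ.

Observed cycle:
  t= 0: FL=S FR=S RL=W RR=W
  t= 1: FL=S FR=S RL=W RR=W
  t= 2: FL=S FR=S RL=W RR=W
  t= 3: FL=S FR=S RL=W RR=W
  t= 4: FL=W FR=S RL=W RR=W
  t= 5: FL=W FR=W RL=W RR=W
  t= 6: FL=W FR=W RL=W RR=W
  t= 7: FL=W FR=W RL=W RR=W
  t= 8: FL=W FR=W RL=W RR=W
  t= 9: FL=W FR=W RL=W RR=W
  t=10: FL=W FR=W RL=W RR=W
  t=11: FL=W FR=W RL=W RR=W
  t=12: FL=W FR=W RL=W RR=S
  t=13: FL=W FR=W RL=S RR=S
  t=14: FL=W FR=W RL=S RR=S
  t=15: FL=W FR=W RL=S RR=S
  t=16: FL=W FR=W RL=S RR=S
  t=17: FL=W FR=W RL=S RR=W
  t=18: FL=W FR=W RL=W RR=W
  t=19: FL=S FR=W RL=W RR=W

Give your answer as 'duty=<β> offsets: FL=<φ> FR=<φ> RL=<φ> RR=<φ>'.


duty β = stance ticks per leg = 5
FL: stance ticks = 5; W→S at t=19 → φ=1
FR: stance ticks = 5; W→S at t=0 → φ=0
RL: stance ticks = 5; W→S at t=13 → φ=7
RR: stance ticks = 5; W→S at t=12 → φ=8

duty=5 offsets: FL=1 FR=0 RL=7 RR=8


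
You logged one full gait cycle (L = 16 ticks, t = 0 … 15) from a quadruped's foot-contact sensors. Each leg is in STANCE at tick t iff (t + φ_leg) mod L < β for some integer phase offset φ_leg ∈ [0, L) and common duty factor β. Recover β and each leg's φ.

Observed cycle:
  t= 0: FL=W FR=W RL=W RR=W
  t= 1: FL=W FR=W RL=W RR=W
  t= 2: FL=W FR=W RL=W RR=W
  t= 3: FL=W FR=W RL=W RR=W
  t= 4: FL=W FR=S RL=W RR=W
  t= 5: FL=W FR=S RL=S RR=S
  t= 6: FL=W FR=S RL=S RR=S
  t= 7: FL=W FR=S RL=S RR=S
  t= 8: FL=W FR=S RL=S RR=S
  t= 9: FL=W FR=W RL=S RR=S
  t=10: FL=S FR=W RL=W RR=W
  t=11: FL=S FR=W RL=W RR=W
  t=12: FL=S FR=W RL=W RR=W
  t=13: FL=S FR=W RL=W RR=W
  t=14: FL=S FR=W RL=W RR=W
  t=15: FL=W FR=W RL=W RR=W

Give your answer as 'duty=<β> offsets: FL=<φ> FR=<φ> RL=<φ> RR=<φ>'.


duty β = stance ticks per leg = 5
FL: stance ticks = 5; W→S at t=10 → φ=6
FR: stance ticks = 5; W→S at t=4 → φ=12
RL: stance ticks = 5; W→S at t=5 → φ=11
RR: stance ticks = 5; W→S at t=5 → φ=11

duty=5 offsets: FL=6 FR=12 RL=11 RR=11


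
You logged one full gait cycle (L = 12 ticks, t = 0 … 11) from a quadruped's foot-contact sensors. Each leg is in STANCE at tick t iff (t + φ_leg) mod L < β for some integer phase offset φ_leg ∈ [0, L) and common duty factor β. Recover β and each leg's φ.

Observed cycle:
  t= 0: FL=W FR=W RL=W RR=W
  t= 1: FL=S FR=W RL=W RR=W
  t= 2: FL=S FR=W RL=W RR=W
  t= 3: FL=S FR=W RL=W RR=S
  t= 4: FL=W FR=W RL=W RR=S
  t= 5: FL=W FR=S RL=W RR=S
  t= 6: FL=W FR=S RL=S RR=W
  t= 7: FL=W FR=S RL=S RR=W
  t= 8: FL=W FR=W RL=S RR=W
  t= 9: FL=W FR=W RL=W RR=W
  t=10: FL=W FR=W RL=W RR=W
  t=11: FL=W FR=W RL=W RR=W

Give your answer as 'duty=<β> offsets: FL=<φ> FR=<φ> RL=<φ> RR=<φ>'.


duty=3 offsets: FL=11 FR=7 RL=6 RR=9

duty β = stance ticks per leg = 3
FL: stance ticks = 3; W→S at t=1 → φ=11
FR: stance ticks = 3; W→S at t=5 → φ=7
RL: stance ticks = 3; W→S at t=6 → φ=6
RR: stance ticks = 3; W→S at t=3 → φ=9


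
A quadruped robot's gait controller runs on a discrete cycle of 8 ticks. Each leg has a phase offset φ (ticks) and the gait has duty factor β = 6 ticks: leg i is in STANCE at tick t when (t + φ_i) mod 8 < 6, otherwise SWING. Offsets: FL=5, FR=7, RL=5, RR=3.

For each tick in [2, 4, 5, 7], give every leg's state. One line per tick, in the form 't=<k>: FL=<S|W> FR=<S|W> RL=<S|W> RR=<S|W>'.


t=2: phase=(7,1,7,5) vs β=6 → FL=W FR=S RL=W RR=S
t=4: phase=(1,3,1,7) vs β=6 → FL=S FR=S RL=S RR=W
t=5: phase=(2,4,2,0) vs β=6 → FL=S FR=S RL=S RR=S
t=7: phase=(4,6,4,2) vs β=6 → FL=S FR=W RL=S RR=S

t=2: FL=W FR=S RL=W RR=S
t=4: FL=S FR=S RL=S RR=W
t=5: FL=S FR=S RL=S RR=S
t=7: FL=S FR=W RL=S RR=S


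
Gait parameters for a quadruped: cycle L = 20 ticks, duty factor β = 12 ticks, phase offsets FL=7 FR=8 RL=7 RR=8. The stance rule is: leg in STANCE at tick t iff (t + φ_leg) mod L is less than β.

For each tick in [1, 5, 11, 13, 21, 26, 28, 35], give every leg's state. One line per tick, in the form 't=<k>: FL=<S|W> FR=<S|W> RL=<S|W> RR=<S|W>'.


t=1: phase=(8,9,8,9) vs β=12 → FL=S FR=S RL=S RR=S
t=5: phase=(12,13,12,13) vs β=12 → FL=W FR=W RL=W RR=W
t=11: phase=(18,19,18,19) vs β=12 → FL=W FR=W RL=W RR=W
t=13: phase=(0,1,0,1) vs β=12 → FL=S FR=S RL=S RR=S
t=21: phase=(8,9,8,9) vs β=12 → FL=S FR=S RL=S RR=S
t=26: phase=(13,14,13,14) vs β=12 → FL=W FR=W RL=W RR=W
t=28: phase=(15,16,15,16) vs β=12 → FL=W FR=W RL=W RR=W
t=35: phase=(2,3,2,3) vs β=12 → FL=S FR=S RL=S RR=S

t=1: FL=S FR=S RL=S RR=S
t=5: FL=W FR=W RL=W RR=W
t=11: FL=W FR=W RL=W RR=W
t=13: FL=S FR=S RL=S RR=S
t=21: FL=S FR=S RL=S RR=S
t=26: FL=W FR=W RL=W RR=W
t=28: FL=W FR=W RL=W RR=W
t=35: FL=S FR=S RL=S RR=S


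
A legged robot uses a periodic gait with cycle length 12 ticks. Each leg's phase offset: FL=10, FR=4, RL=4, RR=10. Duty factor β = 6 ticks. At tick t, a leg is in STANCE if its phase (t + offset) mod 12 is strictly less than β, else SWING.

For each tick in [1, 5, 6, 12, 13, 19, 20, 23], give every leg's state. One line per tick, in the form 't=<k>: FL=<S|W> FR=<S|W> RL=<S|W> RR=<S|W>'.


t=1: phase=(11,5,5,11) vs β=6 → FL=W FR=S RL=S RR=W
t=5: phase=(3,9,9,3) vs β=6 → FL=S FR=W RL=W RR=S
t=6: phase=(4,10,10,4) vs β=6 → FL=S FR=W RL=W RR=S
t=12: phase=(10,4,4,10) vs β=6 → FL=W FR=S RL=S RR=W
t=13: phase=(11,5,5,11) vs β=6 → FL=W FR=S RL=S RR=W
t=19: phase=(5,11,11,5) vs β=6 → FL=S FR=W RL=W RR=S
t=20: phase=(6,0,0,6) vs β=6 → FL=W FR=S RL=S RR=W
t=23: phase=(9,3,3,9) vs β=6 → FL=W FR=S RL=S RR=W

t=1: FL=W FR=S RL=S RR=W
t=5: FL=S FR=W RL=W RR=S
t=6: FL=S FR=W RL=W RR=S
t=12: FL=W FR=S RL=S RR=W
t=13: FL=W FR=S RL=S RR=W
t=19: FL=S FR=W RL=W RR=S
t=20: FL=W FR=S RL=S RR=W
t=23: FL=W FR=S RL=S RR=W


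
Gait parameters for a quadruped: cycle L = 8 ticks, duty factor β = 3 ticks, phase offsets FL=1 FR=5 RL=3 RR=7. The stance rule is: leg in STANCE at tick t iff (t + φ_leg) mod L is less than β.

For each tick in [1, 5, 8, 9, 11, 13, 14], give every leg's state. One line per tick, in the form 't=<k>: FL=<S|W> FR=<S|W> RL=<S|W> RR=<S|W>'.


t=1: phase=(2,6,4,0) vs β=3 → FL=S FR=W RL=W RR=S
t=5: phase=(6,2,0,4) vs β=3 → FL=W FR=S RL=S RR=W
t=8: phase=(1,5,3,7) vs β=3 → FL=S FR=W RL=W RR=W
t=9: phase=(2,6,4,0) vs β=3 → FL=S FR=W RL=W RR=S
t=11: phase=(4,0,6,2) vs β=3 → FL=W FR=S RL=W RR=S
t=13: phase=(6,2,0,4) vs β=3 → FL=W FR=S RL=S RR=W
t=14: phase=(7,3,1,5) vs β=3 → FL=W FR=W RL=S RR=W

t=1: FL=S FR=W RL=W RR=S
t=5: FL=W FR=S RL=S RR=W
t=8: FL=S FR=W RL=W RR=W
t=9: FL=S FR=W RL=W RR=S
t=11: FL=W FR=S RL=W RR=S
t=13: FL=W FR=S RL=S RR=W
t=14: FL=W FR=W RL=S RR=W


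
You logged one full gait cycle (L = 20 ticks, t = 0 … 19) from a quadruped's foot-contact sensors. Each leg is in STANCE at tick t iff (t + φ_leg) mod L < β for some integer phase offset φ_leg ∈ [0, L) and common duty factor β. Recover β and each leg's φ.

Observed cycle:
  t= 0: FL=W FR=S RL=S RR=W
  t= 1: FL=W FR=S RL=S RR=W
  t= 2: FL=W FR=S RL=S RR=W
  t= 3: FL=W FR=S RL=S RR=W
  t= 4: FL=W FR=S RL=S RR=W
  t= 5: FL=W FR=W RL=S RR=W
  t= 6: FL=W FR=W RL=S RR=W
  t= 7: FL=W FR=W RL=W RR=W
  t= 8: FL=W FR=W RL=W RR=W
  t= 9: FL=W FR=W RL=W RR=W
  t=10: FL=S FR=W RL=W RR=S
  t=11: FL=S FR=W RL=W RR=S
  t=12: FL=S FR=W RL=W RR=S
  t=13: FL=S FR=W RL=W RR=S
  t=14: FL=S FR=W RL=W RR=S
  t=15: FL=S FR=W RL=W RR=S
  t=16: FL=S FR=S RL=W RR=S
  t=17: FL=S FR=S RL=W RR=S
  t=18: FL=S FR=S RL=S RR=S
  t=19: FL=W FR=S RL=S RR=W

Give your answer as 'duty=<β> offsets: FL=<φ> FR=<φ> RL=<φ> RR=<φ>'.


duty β = stance ticks per leg = 9
FL: stance ticks = 9; W→S at t=10 → φ=10
FR: stance ticks = 9; W→S at t=16 → φ=4
RL: stance ticks = 9; W→S at t=18 → φ=2
RR: stance ticks = 9; W→S at t=10 → φ=10

duty=9 offsets: FL=10 FR=4 RL=2 RR=10


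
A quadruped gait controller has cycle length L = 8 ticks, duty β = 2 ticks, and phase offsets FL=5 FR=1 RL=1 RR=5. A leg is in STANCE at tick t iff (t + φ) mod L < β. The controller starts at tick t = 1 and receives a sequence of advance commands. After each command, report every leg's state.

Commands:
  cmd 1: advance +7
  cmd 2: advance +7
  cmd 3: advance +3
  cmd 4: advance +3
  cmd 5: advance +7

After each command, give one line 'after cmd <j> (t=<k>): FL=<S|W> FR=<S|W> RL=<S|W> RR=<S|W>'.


start t=1: FL=W FR=W RL=W RR=W
cmd 1: advance +7 → t=8, phase=(5,1,1,5) → FL=W FR=S RL=S RR=W
cmd 2: advance +7 → t=15, phase=(4,0,0,4) → FL=W FR=S RL=S RR=W
cmd 3: advance +3 → t=18, phase=(7,3,3,7) → FL=W FR=W RL=W RR=W
cmd 4: advance +3 → t=21, phase=(2,6,6,2) → FL=W FR=W RL=W RR=W
cmd 5: advance +7 → t=28, phase=(1,5,5,1) → FL=S FR=W RL=W RR=S

after cmd 1 (t=8): FL=W FR=S RL=S RR=W
after cmd 2 (t=15): FL=W FR=S RL=S RR=W
after cmd 3 (t=18): FL=W FR=W RL=W RR=W
after cmd 4 (t=21): FL=W FR=W RL=W RR=W
after cmd 5 (t=28): FL=S FR=W RL=W RR=S


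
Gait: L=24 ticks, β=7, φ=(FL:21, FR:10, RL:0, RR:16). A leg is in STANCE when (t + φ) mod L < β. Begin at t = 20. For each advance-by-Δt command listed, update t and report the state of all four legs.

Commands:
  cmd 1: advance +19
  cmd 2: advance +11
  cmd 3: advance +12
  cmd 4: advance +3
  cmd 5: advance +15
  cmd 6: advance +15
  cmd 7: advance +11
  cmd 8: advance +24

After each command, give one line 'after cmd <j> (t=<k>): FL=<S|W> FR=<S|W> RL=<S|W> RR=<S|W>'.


start t=20: FL=W FR=S RL=W RR=W
cmd 1: advance +19 → t=39, phase=(12,1,15,7) → FL=W FR=S RL=W RR=W
cmd 2: advance +11 → t=50, phase=(23,12,2,18) → FL=W FR=W RL=S RR=W
cmd 3: advance +12 → t=62, phase=(11,0,14,6) → FL=W FR=S RL=W RR=S
cmd 4: advance +3 → t=65, phase=(14,3,17,9) → FL=W FR=S RL=W RR=W
cmd 5: advance +15 → t=80, phase=(5,18,8,0) → FL=S FR=W RL=W RR=S
cmd 6: advance +15 → t=95, phase=(20,9,23,15) → FL=W FR=W RL=W RR=W
cmd 7: advance +11 → t=106, phase=(7,20,10,2) → FL=W FR=W RL=W RR=S
cmd 8: advance +24 → t=130, phase=(7,20,10,2) → FL=W FR=W RL=W RR=S

after cmd 1 (t=39): FL=W FR=S RL=W RR=W
after cmd 2 (t=50): FL=W FR=W RL=S RR=W
after cmd 3 (t=62): FL=W FR=S RL=W RR=S
after cmd 4 (t=65): FL=W FR=S RL=W RR=W
after cmd 5 (t=80): FL=S FR=W RL=W RR=S
after cmd 6 (t=95): FL=W FR=W RL=W RR=W
after cmd 7 (t=106): FL=W FR=W RL=W RR=S
after cmd 8 (t=130): FL=W FR=W RL=W RR=S


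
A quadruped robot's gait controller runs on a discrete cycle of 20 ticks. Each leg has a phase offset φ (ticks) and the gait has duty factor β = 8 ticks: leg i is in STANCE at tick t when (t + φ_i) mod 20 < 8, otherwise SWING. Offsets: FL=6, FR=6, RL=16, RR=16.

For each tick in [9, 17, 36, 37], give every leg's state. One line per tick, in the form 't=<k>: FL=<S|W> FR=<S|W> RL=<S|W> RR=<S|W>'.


t=9: phase=(15,15,5,5) vs β=8 → FL=W FR=W RL=S RR=S
t=17: phase=(3,3,13,13) vs β=8 → FL=S FR=S RL=W RR=W
t=36: phase=(2,2,12,12) vs β=8 → FL=S FR=S RL=W RR=W
t=37: phase=(3,3,13,13) vs β=8 → FL=S FR=S RL=W RR=W

t=9: FL=W FR=W RL=S RR=S
t=17: FL=S FR=S RL=W RR=W
t=36: FL=S FR=S RL=W RR=W
t=37: FL=S FR=S RL=W RR=W


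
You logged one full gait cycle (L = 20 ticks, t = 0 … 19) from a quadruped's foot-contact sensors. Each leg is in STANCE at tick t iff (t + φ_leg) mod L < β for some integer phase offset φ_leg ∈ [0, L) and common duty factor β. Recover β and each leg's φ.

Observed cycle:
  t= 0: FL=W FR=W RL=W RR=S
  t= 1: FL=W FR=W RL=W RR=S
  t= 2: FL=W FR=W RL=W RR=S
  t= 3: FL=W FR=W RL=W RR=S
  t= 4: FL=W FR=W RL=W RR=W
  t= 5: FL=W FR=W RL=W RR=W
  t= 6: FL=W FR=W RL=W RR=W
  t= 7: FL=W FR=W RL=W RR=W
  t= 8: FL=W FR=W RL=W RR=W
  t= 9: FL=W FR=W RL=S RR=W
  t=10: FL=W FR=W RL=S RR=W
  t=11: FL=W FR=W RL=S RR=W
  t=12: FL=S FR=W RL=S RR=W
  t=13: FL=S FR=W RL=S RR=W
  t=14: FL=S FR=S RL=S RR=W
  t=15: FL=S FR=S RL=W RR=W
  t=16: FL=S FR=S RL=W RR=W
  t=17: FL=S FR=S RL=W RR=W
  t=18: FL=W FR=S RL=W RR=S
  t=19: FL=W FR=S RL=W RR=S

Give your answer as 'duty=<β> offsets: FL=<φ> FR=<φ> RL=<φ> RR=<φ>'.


duty=6 offsets: FL=8 FR=6 RL=11 RR=2

duty β = stance ticks per leg = 6
FL: stance ticks = 6; W→S at t=12 → φ=8
FR: stance ticks = 6; W→S at t=14 → φ=6
RL: stance ticks = 6; W→S at t=9 → φ=11
RR: stance ticks = 6; W→S at t=18 → φ=2


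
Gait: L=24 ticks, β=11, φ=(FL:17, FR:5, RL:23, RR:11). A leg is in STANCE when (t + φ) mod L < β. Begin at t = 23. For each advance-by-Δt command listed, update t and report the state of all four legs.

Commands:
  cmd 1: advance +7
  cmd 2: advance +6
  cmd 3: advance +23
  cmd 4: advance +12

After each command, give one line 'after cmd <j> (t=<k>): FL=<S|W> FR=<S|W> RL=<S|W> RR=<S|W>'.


start t=23: FL=W FR=S RL=W RR=S
cmd 1: advance +7 → t=30, phase=(23,11,5,17) → FL=W FR=W RL=S RR=W
cmd 2: advance +6 → t=36, phase=(5,17,11,23) → FL=S FR=W RL=W RR=W
cmd 3: advance +23 → t=59, phase=(4,16,10,22) → FL=S FR=W RL=S RR=W
cmd 4: advance +12 → t=71, phase=(16,4,22,10) → FL=W FR=S RL=W RR=S

after cmd 1 (t=30): FL=W FR=W RL=S RR=W
after cmd 2 (t=36): FL=S FR=W RL=W RR=W
after cmd 3 (t=59): FL=S FR=W RL=S RR=W
after cmd 4 (t=71): FL=W FR=S RL=W RR=S


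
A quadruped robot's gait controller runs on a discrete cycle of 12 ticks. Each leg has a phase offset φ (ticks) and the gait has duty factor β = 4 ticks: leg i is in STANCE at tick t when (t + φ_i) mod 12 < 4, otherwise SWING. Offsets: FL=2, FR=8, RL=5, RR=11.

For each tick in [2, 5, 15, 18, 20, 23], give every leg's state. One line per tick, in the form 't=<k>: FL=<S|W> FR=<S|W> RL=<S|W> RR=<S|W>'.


t=2: FL=W FR=W RL=W RR=S
t=5: FL=W FR=S RL=W RR=W
t=15: FL=W FR=W RL=W RR=S
t=18: FL=W FR=S RL=W RR=W
t=20: FL=W FR=W RL=S RR=W
t=23: FL=S FR=W RL=W RR=W

t=2: phase=(4,10,7,1) vs β=4 → FL=W FR=W RL=W RR=S
t=5: phase=(7,1,10,4) vs β=4 → FL=W FR=S RL=W RR=W
t=15: phase=(5,11,8,2) vs β=4 → FL=W FR=W RL=W RR=S
t=18: phase=(8,2,11,5) vs β=4 → FL=W FR=S RL=W RR=W
t=20: phase=(10,4,1,7) vs β=4 → FL=W FR=W RL=S RR=W
t=23: phase=(1,7,4,10) vs β=4 → FL=S FR=W RL=W RR=W


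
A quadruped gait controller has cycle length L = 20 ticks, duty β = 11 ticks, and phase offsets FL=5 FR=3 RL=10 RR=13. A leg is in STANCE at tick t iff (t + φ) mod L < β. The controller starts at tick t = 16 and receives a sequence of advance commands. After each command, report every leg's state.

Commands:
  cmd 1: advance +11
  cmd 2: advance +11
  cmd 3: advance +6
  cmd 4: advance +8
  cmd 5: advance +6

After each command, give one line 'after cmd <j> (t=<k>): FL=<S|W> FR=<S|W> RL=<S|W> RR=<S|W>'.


after cmd 1 (t=27): FL=W FR=S RL=W RR=S
after cmd 2 (t=38): FL=S FR=S RL=S RR=W
after cmd 3 (t=44): FL=S FR=S RL=W RR=W
after cmd 4 (t=52): FL=W FR=W RL=S RR=S
after cmd 5 (t=58): FL=S FR=S RL=S RR=W

start t=16: FL=S FR=W RL=S RR=S
cmd 1: advance +11 → t=27, phase=(12,10,17,0) → FL=W FR=S RL=W RR=S
cmd 2: advance +11 → t=38, phase=(3,1,8,11) → FL=S FR=S RL=S RR=W
cmd 3: advance +6 → t=44, phase=(9,7,14,17) → FL=S FR=S RL=W RR=W
cmd 4: advance +8 → t=52, phase=(17,15,2,5) → FL=W FR=W RL=S RR=S
cmd 5: advance +6 → t=58, phase=(3,1,8,11) → FL=S FR=S RL=S RR=W


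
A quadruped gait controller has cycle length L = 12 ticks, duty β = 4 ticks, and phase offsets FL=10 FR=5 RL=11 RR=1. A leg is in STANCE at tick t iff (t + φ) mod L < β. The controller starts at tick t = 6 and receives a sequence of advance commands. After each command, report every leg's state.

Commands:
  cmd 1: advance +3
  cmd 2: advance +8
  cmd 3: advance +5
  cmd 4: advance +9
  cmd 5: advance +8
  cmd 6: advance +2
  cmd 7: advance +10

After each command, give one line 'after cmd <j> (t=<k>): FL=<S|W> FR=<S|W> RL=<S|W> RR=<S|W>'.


start t=6: FL=W FR=W RL=W RR=W
cmd 1: advance +3 → t=9, phase=(7,2,8,10) → FL=W FR=S RL=W RR=W
cmd 2: advance +8 → t=17, phase=(3,10,4,6) → FL=S FR=W RL=W RR=W
cmd 3: advance +5 → t=22, phase=(8,3,9,11) → FL=W FR=S RL=W RR=W
cmd 4: advance +9 → t=31, phase=(5,0,6,8) → FL=W FR=S RL=W RR=W
cmd 5: advance +8 → t=39, phase=(1,8,2,4) → FL=S FR=W RL=S RR=W
cmd 6: advance +2 → t=41, phase=(3,10,4,6) → FL=S FR=W RL=W RR=W
cmd 7: advance +10 → t=51, phase=(1,8,2,4) → FL=S FR=W RL=S RR=W

after cmd 1 (t=9): FL=W FR=S RL=W RR=W
after cmd 2 (t=17): FL=S FR=W RL=W RR=W
after cmd 3 (t=22): FL=W FR=S RL=W RR=W
after cmd 4 (t=31): FL=W FR=S RL=W RR=W
after cmd 5 (t=39): FL=S FR=W RL=S RR=W
after cmd 6 (t=41): FL=S FR=W RL=W RR=W
after cmd 7 (t=51): FL=S FR=W RL=S RR=W


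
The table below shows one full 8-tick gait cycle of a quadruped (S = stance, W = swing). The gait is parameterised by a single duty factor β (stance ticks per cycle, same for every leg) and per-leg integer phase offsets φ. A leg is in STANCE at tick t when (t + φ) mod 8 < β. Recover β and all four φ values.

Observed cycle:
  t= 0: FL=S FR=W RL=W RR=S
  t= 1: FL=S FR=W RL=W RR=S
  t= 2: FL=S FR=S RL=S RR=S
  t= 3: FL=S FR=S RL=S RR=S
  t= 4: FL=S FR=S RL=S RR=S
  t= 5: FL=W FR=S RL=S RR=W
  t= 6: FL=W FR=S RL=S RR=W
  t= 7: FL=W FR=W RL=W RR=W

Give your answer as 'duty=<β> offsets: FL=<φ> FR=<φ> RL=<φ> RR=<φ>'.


duty β = stance ticks per leg = 5
FL: stance ticks = 5; W→S at t=0 → φ=0
FR: stance ticks = 5; W→S at t=2 → φ=6
RL: stance ticks = 5; W→S at t=2 → φ=6
RR: stance ticks = 5; W→S at t=0 → φ=0

duty=5 offsets: FL=0 FR=6 RL=6 RR=0


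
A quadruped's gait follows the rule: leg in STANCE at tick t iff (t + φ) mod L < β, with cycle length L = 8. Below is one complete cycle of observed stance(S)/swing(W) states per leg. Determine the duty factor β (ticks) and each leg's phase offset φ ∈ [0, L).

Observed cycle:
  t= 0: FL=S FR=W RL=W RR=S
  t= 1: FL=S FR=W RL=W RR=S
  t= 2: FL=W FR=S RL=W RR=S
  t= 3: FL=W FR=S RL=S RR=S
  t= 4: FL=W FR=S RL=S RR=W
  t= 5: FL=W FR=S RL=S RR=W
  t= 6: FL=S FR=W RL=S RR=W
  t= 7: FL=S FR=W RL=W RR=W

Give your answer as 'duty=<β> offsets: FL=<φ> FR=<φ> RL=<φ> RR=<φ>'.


duty=4 offsets: FL=2 FR=6 RL=5 RR=0

duty β = stance ticks per leg = 4
FL: stance ticks = 4; W→S at t=6 → φ=2
FR: stance ticks = 4; W→S at t=2 → φ=6
RL: stance ticks = 4; W→S at t=3 → φ=5
RR: stance ticks = 4; W→S at t=0 → φ=0


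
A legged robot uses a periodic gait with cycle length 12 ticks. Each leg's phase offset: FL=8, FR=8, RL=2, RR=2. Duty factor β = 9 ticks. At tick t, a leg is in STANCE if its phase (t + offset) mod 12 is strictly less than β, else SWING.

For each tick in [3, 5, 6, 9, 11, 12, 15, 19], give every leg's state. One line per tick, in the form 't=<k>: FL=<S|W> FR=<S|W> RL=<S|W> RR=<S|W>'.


t=3: phase=(11,11,5,5) vs β=9 → FL=W FR=W RL=S RR=S
t=5: phase=(1,1,7,7) vs β=9 → FL=S FR=S RL=S RR=S
t=6: phase=(2,2,8,8) vs β=9 → FL=S FR=S RL=S RR=S
t=9: phase=(5,5,11,11) vs β=9 → FL=S FR=S RL=W RR=W
t=11: phase=(7,7,1,1) vs β=9 → FL=S FR=S RL=S RR=S
t=12: phase=(8,8,2,2) vs β=9 → FL=S FR=S RL=S RR=S
t=15: phase=(11,11,5,5) vs β=9 → FL=W FR=W RL=S RR=S
t=19: phase=(3,3,9,9) vs β=9 → FL=S FR=S RL=W RR=W

t=3: FL=W FR=W RL=S RR=S
t=5: FL=S FR=S RL=S RR=S
t=6: FL=S FR=S RL=S RR=S
t=9: FL=S FR=S RL=W RR=W
t=11: FL=S FR=S RL=S RR=S
t=12: FL=S FR=S RL=S RR=S
t=15: FL=W FR=W RL=S RR=S
t=19: FL=S FR=S RL=W RR=W


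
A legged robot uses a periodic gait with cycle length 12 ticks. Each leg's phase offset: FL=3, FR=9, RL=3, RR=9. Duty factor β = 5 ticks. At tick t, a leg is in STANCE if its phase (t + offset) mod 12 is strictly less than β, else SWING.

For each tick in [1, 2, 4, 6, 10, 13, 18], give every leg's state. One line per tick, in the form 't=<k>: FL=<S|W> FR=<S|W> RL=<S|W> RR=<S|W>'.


t=1: phase=(4,10,4,10) vs β=5 → FL=S FR=W RL=S RR=W
t=2: phase=(5,11,5,11) vs β=5 → FL=W FR=W RL=W RR=W
t=4: phase=(7,1,7,1) vs β=5 → FL=W FR=S RL=W RR=S
t=6: phase=(9,3,9,3) vs β=5 → FL=W FR=S RL=W RR=S
t=10: phase=(1,7,1,7) vs β=5 → FL=S FR=W RL=S RR=W
t=13: phase=(4,10,4,10) vs β=5 → FL=S FR=W RL=S RR=W
t=18: phase=(9,3,9,3) vs β=5 → FL=W FR=S RL=W RR=S

t=1: FL=S FR=W RL=S RR=W
t=2: FL=W FR=W RL=W RR=W
t=4: FL=W FR=S RL=W RR=S
t=6: FL=W FR=S RL=W RR=S
t=10: FL=S FR=W RL=S RR=W
t=13: FL=S FR=W RL=S RR=W
t=18: FL=W FR=S RL=W RR=S


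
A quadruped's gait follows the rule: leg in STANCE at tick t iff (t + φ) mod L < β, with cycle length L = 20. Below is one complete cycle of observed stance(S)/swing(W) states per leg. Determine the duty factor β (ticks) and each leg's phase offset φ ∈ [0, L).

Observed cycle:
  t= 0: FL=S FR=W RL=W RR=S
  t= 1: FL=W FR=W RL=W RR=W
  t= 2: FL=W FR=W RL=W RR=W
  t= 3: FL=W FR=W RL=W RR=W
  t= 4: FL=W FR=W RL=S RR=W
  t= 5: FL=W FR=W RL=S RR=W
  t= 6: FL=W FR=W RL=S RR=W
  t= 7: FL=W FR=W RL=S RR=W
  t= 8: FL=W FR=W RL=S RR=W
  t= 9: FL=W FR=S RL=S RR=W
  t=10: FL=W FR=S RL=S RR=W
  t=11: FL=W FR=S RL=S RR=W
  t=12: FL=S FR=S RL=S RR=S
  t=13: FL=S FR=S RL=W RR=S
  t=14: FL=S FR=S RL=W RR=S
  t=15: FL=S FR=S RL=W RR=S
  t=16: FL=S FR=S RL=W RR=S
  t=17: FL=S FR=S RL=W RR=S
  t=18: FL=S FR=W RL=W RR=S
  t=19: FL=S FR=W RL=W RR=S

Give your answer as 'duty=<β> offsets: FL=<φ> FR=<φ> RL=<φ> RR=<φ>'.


duty=9 offsets: FL=8 FR=11 RL=16 RR=8

duty β = stance ticks per leg = 9
FL: stance ticks = 9; W→S at t=12 → φ=8
FR: stance ticks = 9; W→S at t=9 → φ=11
RL: stance ticks = 9; W→S at t=4 → φ=16
RR: stance ticks = 9; W→S at t=12 → φ=8


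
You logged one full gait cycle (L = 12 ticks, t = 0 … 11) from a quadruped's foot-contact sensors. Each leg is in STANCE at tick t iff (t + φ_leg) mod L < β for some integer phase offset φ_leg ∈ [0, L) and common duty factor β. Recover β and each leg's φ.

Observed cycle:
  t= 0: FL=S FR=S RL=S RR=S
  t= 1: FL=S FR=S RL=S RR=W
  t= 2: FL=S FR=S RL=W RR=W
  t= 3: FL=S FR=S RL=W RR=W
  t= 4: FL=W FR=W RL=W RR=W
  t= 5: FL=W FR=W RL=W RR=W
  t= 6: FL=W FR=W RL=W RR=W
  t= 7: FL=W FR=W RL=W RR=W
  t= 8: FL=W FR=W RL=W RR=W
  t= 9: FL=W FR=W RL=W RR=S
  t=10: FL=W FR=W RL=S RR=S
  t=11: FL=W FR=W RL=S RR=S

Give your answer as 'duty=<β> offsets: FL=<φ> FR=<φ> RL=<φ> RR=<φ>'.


duty β = stance ticks per leg = 4
FL: stance ticks = 4; W→S at t=0 → φ=0
FR: stance ticks = 4; W→S at t=0 → φ=0
RL: stance ticks = 4; W→S at t=10 → φ=2
RR: stance ticks = 4; W→S at t=9 → φ=3

duty=4 offsets: FL=0 FR=0 RL=2 RR=3


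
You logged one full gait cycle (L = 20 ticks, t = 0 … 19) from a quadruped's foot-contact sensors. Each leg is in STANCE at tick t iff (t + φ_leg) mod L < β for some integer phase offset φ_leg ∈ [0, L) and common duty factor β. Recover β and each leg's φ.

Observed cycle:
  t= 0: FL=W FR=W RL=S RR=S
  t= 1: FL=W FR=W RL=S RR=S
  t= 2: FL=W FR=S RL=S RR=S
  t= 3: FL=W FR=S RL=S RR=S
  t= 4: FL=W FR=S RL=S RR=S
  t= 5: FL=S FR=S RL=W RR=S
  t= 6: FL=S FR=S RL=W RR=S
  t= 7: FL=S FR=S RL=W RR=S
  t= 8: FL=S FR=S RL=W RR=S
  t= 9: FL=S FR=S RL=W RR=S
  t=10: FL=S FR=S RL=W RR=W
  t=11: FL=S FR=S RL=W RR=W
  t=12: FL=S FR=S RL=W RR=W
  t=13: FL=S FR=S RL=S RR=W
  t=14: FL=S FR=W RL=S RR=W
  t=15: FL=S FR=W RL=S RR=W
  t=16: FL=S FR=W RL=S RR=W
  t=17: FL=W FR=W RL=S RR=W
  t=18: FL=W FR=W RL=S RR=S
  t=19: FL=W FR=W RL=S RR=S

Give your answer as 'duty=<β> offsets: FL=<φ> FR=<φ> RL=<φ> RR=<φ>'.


duty β = stance ticks per leg = 12
FL: stance ticks = 12; W→S at t=5 → φ=15
FR: stance ticks = 12; W→S at t=2 → φ=18
RL: stance ticks = 12; W→S at t=13 → φ=7
RR: stance ticks = 12; W→S at t=18 → φ=2

duty=12 offsets: FL=15 FR=18 RL=7 RR=2


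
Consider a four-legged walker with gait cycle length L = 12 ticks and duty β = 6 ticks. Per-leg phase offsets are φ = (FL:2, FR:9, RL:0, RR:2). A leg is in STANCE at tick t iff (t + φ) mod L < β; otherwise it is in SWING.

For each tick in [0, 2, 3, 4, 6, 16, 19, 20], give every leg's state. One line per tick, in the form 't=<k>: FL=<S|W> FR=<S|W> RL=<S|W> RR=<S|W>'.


t=0: FL=S FR=W RL=S RR=S
t=2: FL=S FR=W RL=S RR=S
t=3: FL=S FR=S RL=S RR=S
t=4: FL=W FR=S RL=S RR=W
t=6: FL=W FR=S RL=W RR=W
t=16: FL=W FR=S RL=S RR=W
t=19: FL=W FR=S RL=W RR=W
t=20: FL=W FR=S RL=W RR=W

t=0: phase=(2,9,0,2) vs β=6 → FL=S FR=W RL=S RR=S
t=2: phase=(4,11,2,4) vs β=6 → FL=S FR=W RL=S RR=S
t=3: phase=(5,0,3,5) vs β=6 → FL=S FR=S RL=S RR=S
t=4: phase=(6,1,4,6) vs β=6 → FL=W FR=S RL=S RR=W
t=6: phase=(8,3,6,8) vs β=6 → FL=W FR=S RL=W RR=W
t=16: phase=(6,1,4,6) vs β=6 → FL=W FR=S RL=S RR=W
t=19: phase=(9,4,7,9) vs β=6 → FL=W FR=S RL=W RR=W
t=20: phase=(10,5,8,10) vs β=6 → FL=W FR=S RL=W RR=W


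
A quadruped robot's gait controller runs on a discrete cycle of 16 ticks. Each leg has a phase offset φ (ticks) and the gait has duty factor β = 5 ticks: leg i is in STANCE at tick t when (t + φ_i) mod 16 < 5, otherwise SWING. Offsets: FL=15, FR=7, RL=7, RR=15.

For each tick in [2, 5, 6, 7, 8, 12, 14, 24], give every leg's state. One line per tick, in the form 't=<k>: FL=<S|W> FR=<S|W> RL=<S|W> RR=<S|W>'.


t=2: FL=S FR=W RL=W RR=S
t=5: FL=S FR=W RL=W RR=S
t=6: FL=W FR=W RL=W RR=W
t=7: FL=W FR=W RL=W RR=W
t=8: FL=W FR=W RL=W RR=W
t=12: FL=W FR=S RL=S RR=W
t=14: FL=W FR=W RL=W RR=W
t=24: FL=W FR=W RL=W RR=W

t=2: phase=(1,9,9,1) vs β=5 → FL=S FR=W RL=W RR=S
t=5: phase=(4,12,12,4) vs β=5 → FL=S FR=W RL=W RR=S
t=6: phase=(5,13,13,5) vs β=5 → FL=W FR=W RL=W RR=W
t=7: phase=(6,14,14,6) vs β=5 → FL=W FR=W RL=W RR=W
t=8: phase=(7,15,15,7) vs β=5 → FL=W FR=W RL=W RR=W
t=12: phase=(11,3,3,11) vs β=5 → FL=W FR=S RL=S RR=W
t=14: phase=(13,5,5,13) vs β=5 → FL=W FR=W RL=W RR=W
t=24: phase=(7,15,15,7) vs β=5 → FL=W FR=W RL=W RR=W


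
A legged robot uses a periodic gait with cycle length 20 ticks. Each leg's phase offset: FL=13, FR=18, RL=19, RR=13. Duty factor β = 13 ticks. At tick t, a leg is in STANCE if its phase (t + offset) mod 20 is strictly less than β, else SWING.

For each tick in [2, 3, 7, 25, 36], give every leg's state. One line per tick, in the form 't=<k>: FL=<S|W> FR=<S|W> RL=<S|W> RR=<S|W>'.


t=2: FL=W FR=S RL=S RR=W
t=3: FL=W FR=S RL=S RR=W
t=7: FL=S FR=S RL=S RR=S
t=25: FL=W FR=S RL=S RR=W
t=36: FL=S FR=W RL=W RR=S

t=2: phase=(15,0,1,15) vs β=13 → FL=W FR=S RL=S RR=W
t=3: phase=(16,1,2,16) vs β=13 → FL=W FR=S RL=S RR=W
t=7: phase=(0,5,6,0) vs β=13 → FL=S FR=S RL=S RR=S
t=25: phase=(18,3,4,18) vs β=13 → FL=W FR=S RL=S RR=W
t=36: phase=(9,14,15,9) vs β=13 → FL=S FR=W RL=W RR=S


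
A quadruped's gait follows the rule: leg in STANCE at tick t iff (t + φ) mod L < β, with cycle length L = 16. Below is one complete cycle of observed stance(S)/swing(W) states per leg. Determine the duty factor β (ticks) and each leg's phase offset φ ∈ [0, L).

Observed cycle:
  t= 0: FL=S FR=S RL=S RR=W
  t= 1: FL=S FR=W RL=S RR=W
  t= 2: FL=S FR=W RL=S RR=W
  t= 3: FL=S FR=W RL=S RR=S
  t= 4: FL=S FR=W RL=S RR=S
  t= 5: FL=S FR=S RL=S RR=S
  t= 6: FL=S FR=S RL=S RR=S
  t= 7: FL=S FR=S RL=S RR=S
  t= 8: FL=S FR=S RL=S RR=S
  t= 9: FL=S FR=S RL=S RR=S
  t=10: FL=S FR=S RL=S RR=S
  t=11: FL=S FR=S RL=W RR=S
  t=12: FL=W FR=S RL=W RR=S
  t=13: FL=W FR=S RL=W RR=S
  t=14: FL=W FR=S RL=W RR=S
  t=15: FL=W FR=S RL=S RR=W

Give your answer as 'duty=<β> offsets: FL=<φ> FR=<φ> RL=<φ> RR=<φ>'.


duty=12 offsets: FL=0 FR=11 RL=1 RR=13

duty β = stance ticks per leg = 12
FL: stance ticks = 12; W→S at t=0 → φ=0
FR: stance ticks = 12; W→S at t=5 → φ=11
RL: stance ticks = 12; W→S at t=15 → φ=1
RR: stance ticks = 12; W→S at t=3 → φ=13


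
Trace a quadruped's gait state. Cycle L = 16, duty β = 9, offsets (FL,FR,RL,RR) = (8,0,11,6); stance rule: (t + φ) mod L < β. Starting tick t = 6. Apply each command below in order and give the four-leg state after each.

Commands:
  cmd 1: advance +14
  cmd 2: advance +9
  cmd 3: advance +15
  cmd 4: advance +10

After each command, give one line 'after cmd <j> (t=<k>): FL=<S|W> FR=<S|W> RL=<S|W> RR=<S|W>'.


after cmd 1 (t=20): FL=W FR=S RL=W RR=W
after cmd 2 (t=29): FL=S FR=W RL=S RR=S
after cmd 3 (t=44): FL=S FR=W RL=S RR=S
after cmd 4 (t=54): FL=W FR=S RL=S RR=W

start t=6: FL=W FR=S RL=S RR=W
cmd 1: advance +14 → t=20, phase=(12,4,15,10) → FL=W FR=S RL=W RR=W
cmd 2: advance +9 → t=29, phase=(5,13,8,3) → FL=S FR=W RL=S RR=S
cmd 3: advance +15 → t=44, phase=(4,12,7,2) → FL=S FR=W RL=S RR=S
cmd 4: advance +10 → t=54, phase=(14,6,1,12) → FL=W FR=S RL=S RR=W


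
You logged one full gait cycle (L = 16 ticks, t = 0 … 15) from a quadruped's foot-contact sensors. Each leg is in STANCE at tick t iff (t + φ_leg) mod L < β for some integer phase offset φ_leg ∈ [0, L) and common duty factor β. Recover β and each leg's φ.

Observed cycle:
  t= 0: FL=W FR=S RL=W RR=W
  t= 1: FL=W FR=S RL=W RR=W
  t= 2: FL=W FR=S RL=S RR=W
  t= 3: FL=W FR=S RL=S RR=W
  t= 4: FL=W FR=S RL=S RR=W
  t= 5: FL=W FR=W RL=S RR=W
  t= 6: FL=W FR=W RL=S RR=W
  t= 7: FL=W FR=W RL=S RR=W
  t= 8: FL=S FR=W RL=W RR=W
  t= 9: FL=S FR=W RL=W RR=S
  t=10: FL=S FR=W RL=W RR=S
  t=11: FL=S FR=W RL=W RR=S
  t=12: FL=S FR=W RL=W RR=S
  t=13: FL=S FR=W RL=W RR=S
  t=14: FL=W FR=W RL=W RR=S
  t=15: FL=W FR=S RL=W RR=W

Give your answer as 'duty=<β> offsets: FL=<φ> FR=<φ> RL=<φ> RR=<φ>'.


duty=6 offsets: FL=8 FR=1 RL=14 RR=7

duty β = stance ticks per leg = 6
FL: stance ticks = 6; W→S at t=8 → φ=8
FR: stance ticks = 6; W→S at t=15 → φ=1
RL: stance ticks = 6; W→S at t=2 → φ=14
RR: stance ticks = 6; W→S at t=9 → φ=7


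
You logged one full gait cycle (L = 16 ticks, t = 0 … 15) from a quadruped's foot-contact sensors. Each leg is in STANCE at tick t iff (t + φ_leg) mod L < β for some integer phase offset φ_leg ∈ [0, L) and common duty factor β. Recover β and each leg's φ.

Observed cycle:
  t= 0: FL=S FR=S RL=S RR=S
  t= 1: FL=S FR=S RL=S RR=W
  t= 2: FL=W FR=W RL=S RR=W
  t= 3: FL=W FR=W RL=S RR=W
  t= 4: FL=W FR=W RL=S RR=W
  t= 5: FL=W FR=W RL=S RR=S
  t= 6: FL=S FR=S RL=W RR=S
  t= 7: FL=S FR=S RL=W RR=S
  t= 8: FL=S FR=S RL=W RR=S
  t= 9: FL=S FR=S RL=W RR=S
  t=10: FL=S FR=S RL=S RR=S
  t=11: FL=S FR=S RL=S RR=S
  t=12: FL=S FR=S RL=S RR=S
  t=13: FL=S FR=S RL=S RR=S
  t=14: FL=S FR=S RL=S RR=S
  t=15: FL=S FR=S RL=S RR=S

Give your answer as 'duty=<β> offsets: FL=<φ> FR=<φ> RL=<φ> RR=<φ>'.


duty β = stance ticks per leg = 12
FL: stance ticks = 12; W→S at t=6 → φ=10
FR: stance ticks = 12; W→S at t=6 → φ=10
RL: stance ticks = 12; W→S at t=10 → φ=6
RR: stance ticks = 12; W→S at t=5 → φ=11

duty=12 offsets: FL=10 FR=10 RL=6 RR=11


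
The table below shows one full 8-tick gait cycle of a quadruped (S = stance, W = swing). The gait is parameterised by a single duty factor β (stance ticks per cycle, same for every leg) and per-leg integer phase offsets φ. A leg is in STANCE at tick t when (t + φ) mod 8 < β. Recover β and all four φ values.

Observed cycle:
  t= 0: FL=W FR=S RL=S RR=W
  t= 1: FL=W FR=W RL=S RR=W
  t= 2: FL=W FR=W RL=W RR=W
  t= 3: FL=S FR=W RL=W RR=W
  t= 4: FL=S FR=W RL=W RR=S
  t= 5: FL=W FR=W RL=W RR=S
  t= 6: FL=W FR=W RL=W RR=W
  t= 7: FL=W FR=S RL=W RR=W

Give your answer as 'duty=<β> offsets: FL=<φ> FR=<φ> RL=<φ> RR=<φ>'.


duty=2 offsets: FL=5 FR=1 RL=0 RR=4

duty β = stance ticks per leg = 2
FL: stance ticks = 2; W→S at t=3 → φ=5
FR: stance ticks = 2; W→S at t=7 → φ=1
RL: stance ticks = 2; W→S at t=0 → φ=0
RR: stance ticks = 2; W→S at t=4 → φ=4
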